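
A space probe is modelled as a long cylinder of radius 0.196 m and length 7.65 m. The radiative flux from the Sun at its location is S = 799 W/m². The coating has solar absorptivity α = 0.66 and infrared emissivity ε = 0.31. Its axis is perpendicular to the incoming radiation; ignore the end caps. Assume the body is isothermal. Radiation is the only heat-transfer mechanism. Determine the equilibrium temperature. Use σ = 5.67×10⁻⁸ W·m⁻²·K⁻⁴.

At equilibrium, absorbed power = emitted power.
Absorbing cross-section = 2rL = 2.999 m²; emitting surface = 2πrL = 9.421 m² (ratio π).
αS·A_cross = εσ·A_surf·T⁴  ⇒  T⁴ = αS/(ε·πσ).
T⁴ = 0.660·799/(0.31·π·5.67×10⁻⁸) = 9.550×10⁹ K⁴.
T = (9.550×10⁹)^(1/4).

T ≈ 313 K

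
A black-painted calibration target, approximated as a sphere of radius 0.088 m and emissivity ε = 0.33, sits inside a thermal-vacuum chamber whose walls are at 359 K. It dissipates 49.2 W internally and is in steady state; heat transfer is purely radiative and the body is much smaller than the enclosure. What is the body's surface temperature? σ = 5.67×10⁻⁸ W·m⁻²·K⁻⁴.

For a small grey body in a large enclosure, net radiated power = εσA(T⁴ − T_w⁴).
Steady state: P = εσA(T⁴ − T_w⁴) with A = 4πr² = 0.09731 m².
T⁴ = P/(εσA) + T_w⁴ = 49.2/(0.33·5.67×10⁻⁸·0.09731) + (359)⁴
    = 2.702×10¹⁰ + 1.661×10¹⁰ = 4.363×10¹⁰ K⁴.

T ≈ 457 K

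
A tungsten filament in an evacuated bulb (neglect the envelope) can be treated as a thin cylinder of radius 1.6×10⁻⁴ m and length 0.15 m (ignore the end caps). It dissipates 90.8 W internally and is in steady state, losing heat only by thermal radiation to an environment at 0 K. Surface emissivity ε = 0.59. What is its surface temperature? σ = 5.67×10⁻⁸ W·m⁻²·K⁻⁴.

Steady state: internal power = radiated power, P = εσA T⁴.
Radiating area A = 2πrL = 1.508×10⁻⁴ m².
T⁴ = P/(εσA) = 90.8/(0.59·5.67×10⁻⁸·1.508×10⁻⁴) = 1.800×10¹³ K⁴.
T = (1.800×10¹³)^(1/4).

T ≈ 2060 K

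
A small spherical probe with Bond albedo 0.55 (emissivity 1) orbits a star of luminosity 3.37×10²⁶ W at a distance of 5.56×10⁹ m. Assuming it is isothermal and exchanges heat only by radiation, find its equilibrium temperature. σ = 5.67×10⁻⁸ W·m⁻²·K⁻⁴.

T ≈ 1150 K

First find the stellar flux at distance d: S = L/(4πd²) = 3.37×10²⁶/(4π·(5.56×10⁹)²) = 8.675×10⁵ W/m².
For an isothermal sphere, absorbed (1−a)S·πr² = emitted σ·4πr²·T⁴, so T⁴ = (1−a)S/(4σ).
T⁴ = 0.450·8.675×10⁵/(4·5.67×10⁻⁸) = 1.721×10¹² K⁴.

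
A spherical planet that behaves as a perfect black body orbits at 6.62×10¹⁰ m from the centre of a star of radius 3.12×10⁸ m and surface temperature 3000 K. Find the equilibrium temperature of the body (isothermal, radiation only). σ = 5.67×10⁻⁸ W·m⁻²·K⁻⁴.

The star's surface emits σT_*⁴; at distance d the flux is S = σT_*⁴(R_*/d)².
S = 5.67×10⁻⁸·(3000)⁴·(3.12×10⁸/6.62×10¹⁰)² = 102.0 W/m².
For an isothermal sphere T⁴ = (1−a)S/(4σ) = 4.498×10⁸ K⁴.

T ≈ 146 K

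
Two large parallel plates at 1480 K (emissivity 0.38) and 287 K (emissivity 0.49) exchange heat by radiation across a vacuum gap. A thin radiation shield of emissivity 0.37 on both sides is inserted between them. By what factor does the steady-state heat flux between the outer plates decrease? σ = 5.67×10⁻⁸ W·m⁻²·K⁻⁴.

Without shield: q₀ = σΔ(T⁴)/(1/ε₁+1/ε₂−1) with denominator 3.672.
With shield the two gaps are in series; the resistances add: (1/ε₁+1/ε_s−1)+(1/ε_s+1/ε₂−1) = 4.334+3.744 = 8.078.
Heat-flux ratio q₀/q = 8.078/3.672.

factor ≈ 2.20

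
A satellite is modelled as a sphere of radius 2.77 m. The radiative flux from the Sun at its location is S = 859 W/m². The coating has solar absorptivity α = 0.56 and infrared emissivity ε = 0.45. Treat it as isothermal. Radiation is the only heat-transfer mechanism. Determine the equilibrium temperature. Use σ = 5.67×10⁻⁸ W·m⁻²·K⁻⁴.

At equilibrium, absorbed power = emitted power.
Absorbing cross-section = πr² = 24.11 m²; emitting surface = 4πr² = 96.42 m² (ratio 4).
αS·A_cross = εσ·A_surf·T⁴  ⇒  T⁴ = αS/(ε·4σ).
T⁴ = 0.560·859/(0.45·4·5.67×10⁻⁸) = 4.713×10⁹ K⁴.
T = (4.713×10⁹)^(1/4).

T ≈ 262 K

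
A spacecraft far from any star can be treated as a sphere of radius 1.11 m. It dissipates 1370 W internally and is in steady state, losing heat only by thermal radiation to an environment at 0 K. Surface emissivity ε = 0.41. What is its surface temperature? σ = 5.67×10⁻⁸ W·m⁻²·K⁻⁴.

Steady state: internal power = radiated power, P = εσA T⁴.
Radiating area A = 4πr² = 15.48 m².
T⁴ = P/(εσA) = 1370/(0.41·5.67×10⁻⁸·15.48) = 3.806×10⁹ K⁴.
T = (3.806×10⁹)^(1/4).

T ≈ 248 K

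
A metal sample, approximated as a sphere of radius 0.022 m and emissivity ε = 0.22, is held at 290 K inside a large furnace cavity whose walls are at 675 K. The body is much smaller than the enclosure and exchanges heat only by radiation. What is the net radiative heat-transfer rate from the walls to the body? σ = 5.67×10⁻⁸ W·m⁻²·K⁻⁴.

P_net ≈ 15.2 W

For a small grey body in a large enclosure: P_net = εσA(T_body⁴ − T_wall⁴).
A = 4πr² = 0.006082 m²; T_body⁴ − T_wall⁴ = 7.073×10⁹ − 2.076×10¹¹ = -2.005×10¹¹ K⁴.
|P_net| = 0.22·5.67×10⁻⁸·0.006082·2.005×10¹¹.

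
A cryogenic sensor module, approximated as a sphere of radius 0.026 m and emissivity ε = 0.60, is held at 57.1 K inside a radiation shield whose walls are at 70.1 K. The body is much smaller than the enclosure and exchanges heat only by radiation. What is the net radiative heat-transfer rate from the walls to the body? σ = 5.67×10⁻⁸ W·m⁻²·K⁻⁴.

P_net ≈ 0.00391 W

For a small grey body in a large enclosure: P_net = εσA(T_body⁴ − T_wall⁴).
A = 4πr² = 0.008495 m²; T_body⁴ − T_wall⁴ = 1.063×10⁷ − 2.415×10⁷ = -1.352×10⁷ K⁴.
|P_net| = 0.60·5.67×10⁻⁸·0.008495·1.352×10⁷.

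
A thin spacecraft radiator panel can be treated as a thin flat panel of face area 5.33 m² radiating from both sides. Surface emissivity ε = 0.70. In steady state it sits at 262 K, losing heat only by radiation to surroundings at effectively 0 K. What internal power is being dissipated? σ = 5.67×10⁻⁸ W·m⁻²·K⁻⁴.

P ≈ 1990 W

Steady state: P = εσA T⁴.
A = 2·5.33 = 10.66 m²; T⁴ = (262)⁴ = 4.712×10⁹ K⁴.
P = 0.70 × 5.67×10⁻⁸ × 10.66 × 4.712×10⁹.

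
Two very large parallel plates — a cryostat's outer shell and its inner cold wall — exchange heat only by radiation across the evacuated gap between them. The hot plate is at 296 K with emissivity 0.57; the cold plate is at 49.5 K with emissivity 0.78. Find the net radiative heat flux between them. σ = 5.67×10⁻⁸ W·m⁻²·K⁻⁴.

For two infinite grey parallel plates, q = σ(T₁⁴ − T₂⁴)/(1/ε₁ + 1/ε₂ − 1).
T₁⁴ − T₂⁴ = 7.677×10⁹ − 6.004×10⁶ = 7.671×10⁹ K⁴.
1/ε₁ + 1/ε₂ − 1 = 1.754 + 1.282 − 1 = 2.036.
q = 5.67×10⁻⁸ × 7.671×10⁹ / 2.036.

q ≈ 214 W/m²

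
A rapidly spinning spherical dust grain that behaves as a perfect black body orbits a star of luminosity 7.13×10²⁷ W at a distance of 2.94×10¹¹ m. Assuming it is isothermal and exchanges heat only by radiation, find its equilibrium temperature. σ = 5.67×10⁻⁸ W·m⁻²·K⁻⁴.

T ≈ 412 K

First find the stellar flux at distance d: S = L/(4πd²) = 7.13×10²⁷/(4π·(2.94×10¹¹)²) = 6564 W/m².
For an isothermal sphere, absorbed (1−a)S·πr² = emitted σ·4πr²·T⁴, so T⁴ = (1−a)S/(4σ).
T⁴ = 1.00·6564/(4·5.67×10⁻⁸) = 2.894×10¹⁰ K⁴.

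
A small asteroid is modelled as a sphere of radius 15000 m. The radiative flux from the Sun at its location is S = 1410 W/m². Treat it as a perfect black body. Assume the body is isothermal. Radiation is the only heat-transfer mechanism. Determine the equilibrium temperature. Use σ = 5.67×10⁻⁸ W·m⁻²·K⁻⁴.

At equilibrium, absorbed power = emitted power.
Absorbing cross-section = πr² = 7.069×10⁸ m²; emitting surface = 4πr² = 2.827×10⁹ m² (ratio 4).
S·A_cross = εσ·A_surf·T⁴  ⇒  T⁴ = S/(4σ).
T⁴ = 1.00·1410/(4·5.67×10⁻⁸) = 6.217×10⁹ K⁴.
T = (6.217×10⁹)^(1/4).

T ≈ 281 K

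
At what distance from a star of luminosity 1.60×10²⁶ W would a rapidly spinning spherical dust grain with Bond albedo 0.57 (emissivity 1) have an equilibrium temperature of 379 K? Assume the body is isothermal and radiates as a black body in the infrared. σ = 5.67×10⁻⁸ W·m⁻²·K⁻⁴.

For an isothermal black-emitting sphere, (1−a)S·πr² = σ·4πr²·T⁴ ⇒ S = 4σT⁴/(1−a).
S = 4·5.67×10⁻⁸·(379)⁴/0.430 = 10880 W/m².
Flux falls as S = L/(4πd²), so d = √(L/(4πS)) = √(1.60×10²⁶/(4π·10880)).

d ≈ 3.42×10¹⁰ m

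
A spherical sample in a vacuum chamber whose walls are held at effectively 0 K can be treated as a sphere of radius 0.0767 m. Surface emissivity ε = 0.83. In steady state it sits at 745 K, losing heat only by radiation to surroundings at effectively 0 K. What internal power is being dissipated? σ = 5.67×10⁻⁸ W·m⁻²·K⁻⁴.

Steady state: P = εσA T⁴.
A = 4πr² = 0.07393 m²; T⁴ = (745)⁴ = 3.081×10¹¹ K⁴.
P = 0.83 × 5.67×10⁻⁸ × 0.07393 × 3.081×10¹¹.

P ≈ 1070 W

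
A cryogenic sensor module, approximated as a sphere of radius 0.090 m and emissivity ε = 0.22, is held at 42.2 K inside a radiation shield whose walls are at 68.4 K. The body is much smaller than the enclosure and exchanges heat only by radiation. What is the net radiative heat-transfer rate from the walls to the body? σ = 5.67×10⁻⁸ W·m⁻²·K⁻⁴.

P_net ≈ 0.0238 W

For a small grey body in a large enclosure: P_net = εσA(T_body⁴ − T_wall⁴).
A = 4πr² = 0.1018 m²; T_body⁴ − T_wall⁴ = 3.171×10⁶ − 2.189×10⁷ = -1.872×10⁷ K⁴.
|P_net| = 0.22·5.67×10⁻⁸·0.1018·1.872×10⁷.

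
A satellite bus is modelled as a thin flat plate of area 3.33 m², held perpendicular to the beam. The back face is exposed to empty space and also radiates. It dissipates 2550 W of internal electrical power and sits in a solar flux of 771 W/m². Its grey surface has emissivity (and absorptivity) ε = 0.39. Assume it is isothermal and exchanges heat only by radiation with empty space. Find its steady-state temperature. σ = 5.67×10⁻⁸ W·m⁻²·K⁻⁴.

At steady state, absorbed solar power + internal power = radiated power.
Absorbed: α·S·A_cross = 0.39·771·3.330 = 1001 W (cross-section A).
Total input = 1001 + 2550 = 3551 W.
Radiated: εσ·A_surf·T⁴ with A_surf = 2A = 6.660 m².
T⁴ = 3551/(0.39·5.67×10⁻⁸·6.660) = 2.411×10¹⁰ K⁴.

T ≈ 394 K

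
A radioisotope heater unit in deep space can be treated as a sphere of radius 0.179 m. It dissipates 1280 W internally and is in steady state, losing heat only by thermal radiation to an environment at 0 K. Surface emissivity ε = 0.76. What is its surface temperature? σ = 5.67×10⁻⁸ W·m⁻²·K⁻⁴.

T ≈ 521 K

Steady state: internal power = radiated power, P = εσA T⁴.
Radiating area A = 4πr² = 0.4026 m².
T⁴ = P/(εσA) = 1280/(0.76·5.67×10⁻⁸·0.4026) = 7.377×10¹⁰ K⁴.
T = (7.377×10¹⁰)^(1/4).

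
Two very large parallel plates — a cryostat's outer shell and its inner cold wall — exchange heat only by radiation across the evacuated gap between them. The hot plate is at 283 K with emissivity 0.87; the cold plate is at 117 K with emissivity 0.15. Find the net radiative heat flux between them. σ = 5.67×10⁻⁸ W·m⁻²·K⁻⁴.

q ≈ 51.8 W/m²

For two infinite grey parallel plates, q = σ(T₁⁴ − T₂⁴)/(1/ε₁ + 1/ε₂ − 1).
T₁⁴ − T₂⁴ = 6.414×10⁹ − 1.874×10⁸ = 6.227×10⁹ K⁴.
1/ε₁ + 1/ε₂ − 1 = 1.149 + 6.667 − 1 = 6.816.
q = 5.67×10⁻⁸ × 6.227×10⁹ / 6.816.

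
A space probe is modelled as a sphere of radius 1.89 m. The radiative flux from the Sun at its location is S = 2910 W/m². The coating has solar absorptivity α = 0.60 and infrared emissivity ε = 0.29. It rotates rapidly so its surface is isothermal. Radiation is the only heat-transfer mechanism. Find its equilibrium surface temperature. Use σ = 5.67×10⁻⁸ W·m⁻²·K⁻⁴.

T ≈ 404 K

At equilibrium, absorbed power = emitted power.
Absorbing cross-section = πr² = 11.22 m²; emitting surface = 4πr² = 44.89 m² (ratio 4).
αS·A_cross = εσ·A_surf·T⁴  ⇒  T⁴ = αS/(ε·4σ).
T⁴ = 0.600·2910/(0.29·4·5.67×10⁻⁸) = 2.655×10¹⁰ K⁴.
T = (2.655×10¹⁰)^(1/4).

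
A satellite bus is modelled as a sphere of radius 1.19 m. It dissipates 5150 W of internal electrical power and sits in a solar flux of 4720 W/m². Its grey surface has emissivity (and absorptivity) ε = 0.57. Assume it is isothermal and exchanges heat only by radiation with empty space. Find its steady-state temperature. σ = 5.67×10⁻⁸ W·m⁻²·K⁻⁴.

T ≈ 415 K

At steady state, absorbed solar power + internal power = radiated power.
Absorbed: α·S·A_cross = 0.57·4720·4.449 = 11970 W (cross-section πr²).
Total input = 11970 + 5150 = 17120 W.
Radiated: εσ·A_surf·T⁴ with A_surf = 4πr² = 17.80 m².
T⁴ = 17120/(0.57·5.67×10⁻⁸·17.80) = 2.977×10¹⁰ K⁴.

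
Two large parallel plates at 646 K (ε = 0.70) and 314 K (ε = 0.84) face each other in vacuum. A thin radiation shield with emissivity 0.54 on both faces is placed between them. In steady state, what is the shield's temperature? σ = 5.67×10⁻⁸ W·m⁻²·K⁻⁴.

In steady state the net flux on the hot side equals that on the cold side.
σ(T₁⁴−T_s⁴)/D₁ = σ(T_s⁴−T₂⁴)/D₂, with D₁ = 1/ε₁+1/ε_s−1 = 2.280, D₂ = 1/ε_s+1/ε₂−1 = 2.042.
Solve for T_s⁴: T_s⁴ = (D₂·T₁⁴ + D₁·T₂⁴)/(D₁+D₂) = 8.741×10¹⁰ K⁴.

T_s ≈ 544 K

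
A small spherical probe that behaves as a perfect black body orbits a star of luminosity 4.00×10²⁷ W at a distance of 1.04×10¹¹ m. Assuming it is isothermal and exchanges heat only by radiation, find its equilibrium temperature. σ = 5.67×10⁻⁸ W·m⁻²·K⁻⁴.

T ≈ 600 K

First find the stellar flux at distance d: S = L/(4πd²) = 4.00×10²⁷/(4π·(1.04×10¹¹)²) = 29430 W/m².
For an isothermal sphere, absorbed (1−a)S·πr² = emitted σ·4πr²·T⁴, so T⁴ = (1−a)S/(4σ).
T⁴ = 1.00·29430/(4·5.67×10⁻⁸) = 1.298×10¹¹ K⁴.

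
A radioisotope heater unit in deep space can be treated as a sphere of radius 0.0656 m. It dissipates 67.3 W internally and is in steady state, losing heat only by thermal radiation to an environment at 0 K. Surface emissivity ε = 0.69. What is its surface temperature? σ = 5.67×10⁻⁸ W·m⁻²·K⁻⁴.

T ≈ 422 K

Steady state: internal power = radiated power, P = εσA T⁴.
Radiating area A = 4πr² = 0.05408 m².
T⁴ = P/(εσA) = 67.3/(0.69·5.67×10⁻⁸·0.05408) = 3.181×10¹⁰ K⁴.
T = (3.181×10¹⁰)^(1/4).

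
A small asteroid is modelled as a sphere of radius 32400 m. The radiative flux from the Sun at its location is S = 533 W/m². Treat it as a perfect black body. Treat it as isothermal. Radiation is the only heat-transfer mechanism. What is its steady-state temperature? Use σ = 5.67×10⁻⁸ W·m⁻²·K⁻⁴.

At equilibrium, absorbed power = emitted power.
Absorbing cross-section = πr² = 3.298×10⁹ m²; emitting surface = 4πr² = 1.319×10¹⁰ m² (ratio 4).
S·A_cross = εσ·A_surf·T⁴  ⇒  T⁴ = S/(4σ).
T⁴ = 1.00·533/(4·5.67×10⁻⁸) = 2.350×10⁹ K⁴.
T = (2.350×10⁹)^(1/4).

T ≈ 220 K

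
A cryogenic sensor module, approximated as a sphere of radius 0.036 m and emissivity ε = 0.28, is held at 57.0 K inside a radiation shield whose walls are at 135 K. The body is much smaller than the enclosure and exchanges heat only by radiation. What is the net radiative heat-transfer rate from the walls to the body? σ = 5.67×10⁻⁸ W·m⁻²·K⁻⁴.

For a small grey body in a large enclosure: P_net = εσA(T_body⁴ − T_wall⁴).
A = 4πr² = 0.01629 m²; T_body⁴ − T_wall⁴ = 1.056×10⁷ − 3.322×10⁸ = -3.216×10⁸ K⁴.
|P_net| = 0.28·5.67×10⁻⁸·0.01629·3.216×10⁸.

P_net ≈ 0.0832 W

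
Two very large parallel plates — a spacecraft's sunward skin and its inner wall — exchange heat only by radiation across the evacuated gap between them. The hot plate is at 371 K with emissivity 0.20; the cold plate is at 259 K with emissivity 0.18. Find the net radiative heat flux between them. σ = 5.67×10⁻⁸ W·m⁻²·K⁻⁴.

For two infinite grey parallel plates, q = σ(T₁⁴ − T₂⁴)/(1/ε₁ + 1/ε₂ − 1).
T₁⁴ − T₂⁴ = 1.895×10¹⁰ − 4.500×10⁹ = 1.445×10¹⁰ K⁴.
1/ε₁ + 1/ε₂ − 1 = 5.000 + 5.556 − 1 = 9.556.
q = 5.67×10⁻⁸ × 1.445×10¹⁰ / 9.556.

q ≈ 85.7 W/m²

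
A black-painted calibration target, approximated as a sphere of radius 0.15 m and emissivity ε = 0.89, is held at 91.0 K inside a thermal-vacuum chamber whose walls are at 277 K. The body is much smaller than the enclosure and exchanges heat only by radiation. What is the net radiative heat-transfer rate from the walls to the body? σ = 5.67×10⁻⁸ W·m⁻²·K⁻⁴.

P_net ≈ 83.0 W

For a small grey body in a large enclosure: P_net = εσA(T_body⁴ − T_wall⁴).
A = 4πr² = 0.2827 m²; T_body⁴ − T_wall⁴ = 6.857×10⁷ − 5.887×10⁹ = -5.819×10⁹ K⁴.
|P_net| = 0.89·5.67×10⁻⁸·0.2827·5.819×10⁹.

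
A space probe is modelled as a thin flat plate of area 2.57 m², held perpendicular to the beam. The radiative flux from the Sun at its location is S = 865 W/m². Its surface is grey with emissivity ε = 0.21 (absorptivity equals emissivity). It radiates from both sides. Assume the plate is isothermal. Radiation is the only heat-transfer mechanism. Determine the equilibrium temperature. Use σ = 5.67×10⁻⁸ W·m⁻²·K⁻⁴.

At equilibrium, absorbed power = emitted power.
Absorbing cross-section = A = 2.570 m²; emitting surface = 2A = 5.140 m² (ratio 2).
εS·A_cross = εσ·A_surf·T⁴  ⇒  T⁴ = S/(2σ)   (ε cancels).
T⁴ = 865/(2·5.67×10⁻⁸) = 7.628×10⁹ K⁴.
T = (7.628×10⁹)^(1/4).

T ≈ 296 K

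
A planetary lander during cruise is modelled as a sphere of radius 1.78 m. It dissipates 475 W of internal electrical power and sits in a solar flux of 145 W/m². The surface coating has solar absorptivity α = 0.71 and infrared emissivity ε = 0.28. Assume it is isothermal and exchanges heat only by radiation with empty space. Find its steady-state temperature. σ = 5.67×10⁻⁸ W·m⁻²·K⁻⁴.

T ≈ 221 K

At steady state, absorbed solar power + internal power = radiated power.
Absorbed: α·S·A_cross = 0.71·145·9.954 = 1025 W (cross-section πr²).
Total input = 1025 + 475 = 1500 W.
Radiated: εσ·A_surf·T⁴ with A_surf = 4πr² = 39.82 m².
T⁴ = 1500/(0.28·5.67×10⁻⁸·39.82) = 2.373×10⁹ K⁴.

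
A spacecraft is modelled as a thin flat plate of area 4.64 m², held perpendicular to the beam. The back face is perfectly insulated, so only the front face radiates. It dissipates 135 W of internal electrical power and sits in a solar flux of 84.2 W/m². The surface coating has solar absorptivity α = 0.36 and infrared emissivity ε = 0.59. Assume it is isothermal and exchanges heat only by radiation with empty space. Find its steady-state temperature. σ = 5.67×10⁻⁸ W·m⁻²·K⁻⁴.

At steady state, absorbed solar power + internal power = radiated power.
Absorbed: α·S·A_cross = 0.36·84.2·4.640 = 140.6 W (cross-section A).
Total input = 140.6 + 135 = 275.6 W.
Radiated: εσ·A_surf·T⁴ with A_surf = A = 4.640 m².
T⁴ = 275.6/(0.59·5.67×10⁻⁸·4.640) = 1.776×10⁹ K⁴.

T ≈ 205 K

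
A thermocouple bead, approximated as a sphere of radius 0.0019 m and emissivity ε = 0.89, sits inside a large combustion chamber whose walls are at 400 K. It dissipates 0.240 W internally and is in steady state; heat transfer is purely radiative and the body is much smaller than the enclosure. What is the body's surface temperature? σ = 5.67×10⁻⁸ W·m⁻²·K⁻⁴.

For a small grey body in a large enclosure, net radiated power = εσA(T⁴ − T_w⁴).
Steady state: P = εσA(T⁴ − T_w⁴) with A = 4πr² = 4.536×10⁻⁵ m².
T⁴ = P/(εσA) + T_w⁴ = 0.240/(0.89·5.67×10⁻⁸·4.536×10⁻⁵) + (400)⁴
    = 1.048×10¹¹ + 2.560×10¹⁰ = 1.304×10¹¹ K⁴.

T ≈ 601 K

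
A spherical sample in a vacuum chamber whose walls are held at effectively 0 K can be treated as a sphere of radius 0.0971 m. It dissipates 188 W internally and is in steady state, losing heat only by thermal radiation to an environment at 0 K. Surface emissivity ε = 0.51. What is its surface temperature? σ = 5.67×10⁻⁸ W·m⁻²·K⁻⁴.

T ≈ 484 K

Steady state: internal power = radiated power, P = εσA T⁴.
Radiating area A = 4πr² = 0.1185 m².
T⁴ = P/(εσA) = 188/(0.51·5.67×10⁻⁸·0.1185) = 5.487×10¹⁰ K⁴.
T = (5.487×10¹⁰)^(1/4).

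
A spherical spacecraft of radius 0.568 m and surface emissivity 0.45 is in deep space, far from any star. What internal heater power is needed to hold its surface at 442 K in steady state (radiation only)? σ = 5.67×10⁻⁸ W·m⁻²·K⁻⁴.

P ≈ 3950 W

P = εσ·4πr²·T⁴.
4πr² = 4.054 m²; T⁴ = 3.817×10¹⁰ K⁴.
P = 0.45·5.67×10⁻⁸·4.054·3.817×10¹⁰.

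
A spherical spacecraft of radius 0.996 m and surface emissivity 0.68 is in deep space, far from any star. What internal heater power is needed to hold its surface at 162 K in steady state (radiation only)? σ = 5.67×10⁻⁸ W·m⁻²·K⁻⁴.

P ≈ 331 W

P = εσ·4πr²·T⁴.
4πr² = 12.47 m²; T⁴ = 6.887×10⁸ K⁴.
P = 0.68·5.67×10⁻⁸·12.47·6.887×10⁸.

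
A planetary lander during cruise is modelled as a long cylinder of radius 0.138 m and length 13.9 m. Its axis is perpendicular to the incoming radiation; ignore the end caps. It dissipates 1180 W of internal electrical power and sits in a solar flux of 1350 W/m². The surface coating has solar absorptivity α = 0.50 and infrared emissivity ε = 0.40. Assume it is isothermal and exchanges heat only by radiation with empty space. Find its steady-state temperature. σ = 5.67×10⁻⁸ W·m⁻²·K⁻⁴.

At steady state, absorbed solar power + internal power = radiated power.
Absorbed: α·S·A_cross = 0.50·1350·3.836 = 2590 W (cross-section 2rL).
Total input = 2590 + 1180 = 3770 W.
Radiated: εσ·A_surf·T⁴ with A_surf = 2πrL = 12.05 m².
T⁴ = 3770/(0.40·5.67×10⁻⁸·12.05) = 1.379×10¹⁰ K⁴.

T ≈ 343 K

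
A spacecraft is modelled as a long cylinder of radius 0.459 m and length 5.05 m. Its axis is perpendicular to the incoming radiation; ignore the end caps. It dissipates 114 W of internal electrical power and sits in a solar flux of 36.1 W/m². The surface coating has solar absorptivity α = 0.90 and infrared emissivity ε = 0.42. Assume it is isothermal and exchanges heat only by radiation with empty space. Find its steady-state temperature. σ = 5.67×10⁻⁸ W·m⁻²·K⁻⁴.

At steady state, absorbed solar power + internal power = radiated power.
Absorbed: α·S·A_cross = 0.90·36.1·4.636 = 150.6 W (cross-section 2rL).
Total input = 150.6 + 114 = 264.6 W.
Radiated: εσ·A_surf·T⁴ with A_surf = 2πrL = 14.56 m².
T⁴ = 264.6/(0.42·5.67×10⁻⁸·14.56) = 7.630×10⁸ K⁴.

T ≈ 166 K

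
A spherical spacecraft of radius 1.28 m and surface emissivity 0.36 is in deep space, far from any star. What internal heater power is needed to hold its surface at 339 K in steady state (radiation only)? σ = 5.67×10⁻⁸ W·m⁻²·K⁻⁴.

P ≈ 5550 W

P = εσ·4πr²·T⁴.
4πr² = 20.59 m²; T⁴ = 1.321×10¹⁰ K⁴.
P = 0.36·5.67×10⁻⁸·20.59·1.321×10¹⁰.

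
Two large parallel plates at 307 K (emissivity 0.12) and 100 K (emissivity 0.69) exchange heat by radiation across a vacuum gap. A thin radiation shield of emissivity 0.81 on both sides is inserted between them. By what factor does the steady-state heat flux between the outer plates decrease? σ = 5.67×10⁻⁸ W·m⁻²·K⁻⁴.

factor ≈ 1.17

Without shield: q₀ = σΔ(T⁴)/(1/ε₁+1/ε₂−1) with denominator 8.783.
With shield the two gaps are in series; the resistances add: (1/ε₁+1/ε_s−1)+(1/ε_s+1/ε₂−1) = 8.568+1.684 = 10.25.
Heat-flux ratio q₀/q = 10.25/8.783.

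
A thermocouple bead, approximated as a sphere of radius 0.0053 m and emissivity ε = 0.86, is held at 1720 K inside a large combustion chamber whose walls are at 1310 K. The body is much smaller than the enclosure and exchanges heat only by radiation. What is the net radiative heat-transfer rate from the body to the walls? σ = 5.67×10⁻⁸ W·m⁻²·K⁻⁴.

For a small grey body in a large enclosure: P_net = εσA(T_body⁴ − T_wall⁴).
A = 4πr² = 3.530×10⁻⁴ m²; T_body⁴ − T_wall⁴ = 8.752×10¹² − 2.945×10¹² = 5.807×10¹² K⁴.
|P_net| = 0.86·5.67×10⁻⁸·3.530×10⁻⁴·5.807×10¹².

P_net ≈ 100 W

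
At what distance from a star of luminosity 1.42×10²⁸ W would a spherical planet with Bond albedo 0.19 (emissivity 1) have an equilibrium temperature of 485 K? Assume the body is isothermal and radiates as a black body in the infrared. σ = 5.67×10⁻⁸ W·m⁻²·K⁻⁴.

For an isothermal black-emitting sphere, (1−a)S·πr² = σ·4πr²·T⁴ ⇒ S = 4σT⁴/(1−a).
S = 4·5.67×10⁻⁸·(485)⁴/0.810 = 15490 W/m².
Flux falls as S = L/(4πd²), so d = √(L/(4πS)) = √(1.42×10²⁸/(4π·15490)).

d ≈ 2.70×10¹¹ m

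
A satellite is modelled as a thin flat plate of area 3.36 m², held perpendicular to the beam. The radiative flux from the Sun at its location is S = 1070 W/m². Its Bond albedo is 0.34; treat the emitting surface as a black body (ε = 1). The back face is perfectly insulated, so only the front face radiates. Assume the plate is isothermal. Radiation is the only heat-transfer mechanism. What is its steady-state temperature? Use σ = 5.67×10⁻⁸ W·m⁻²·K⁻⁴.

At equilibrium, absorbed power = emitted power.
Absorbing cross-section = A = 3.360 m²; emitting surface = A = 3.360 m² (ratio 1).
(1−a)S·A_cross = εσ·A_surf·T⁴  ⇒  T⁴ = (1−a)S/(1σ).
T⁴ = 0.660·1070/(1·5.67×10⁻⁸) = 1.246×10¹⁰ K⁴.
T = (1.246×10¹⁰)^(1/4).

T ≈ 334 K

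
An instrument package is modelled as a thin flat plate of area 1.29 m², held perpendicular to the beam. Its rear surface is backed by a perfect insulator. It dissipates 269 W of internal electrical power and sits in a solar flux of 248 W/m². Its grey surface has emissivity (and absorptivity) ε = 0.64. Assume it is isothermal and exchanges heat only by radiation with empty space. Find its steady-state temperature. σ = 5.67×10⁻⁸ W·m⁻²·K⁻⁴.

T ≈ 317 K

At steady state, absorbed solar power + internal power = radiated power.
Absorbed: α·S·A_cross = 0.64·248·1.290 = 204.7 W (cross-section A).
Total input = 204.7 + 269 = 473.7 W.
Radiated: εσ·A_surf·T⁴ with A_surf = A = 1.290 m².
T⁴ = 473.7/(0.64·5.67×10⁻⁸·1.290) = 1.012×10¹⁰ K⁴.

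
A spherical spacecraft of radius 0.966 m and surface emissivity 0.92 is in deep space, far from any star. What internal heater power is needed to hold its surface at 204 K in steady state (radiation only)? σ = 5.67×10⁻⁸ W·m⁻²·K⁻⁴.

P ≈ 1060 W

P = εσ·4πr²·T⁴.
4πr² = 11.73 m²; T⁴ = 1.732×10⁹ K⁴.
P = 0.92·5.67×10⁻⁸·11.73·1.732×10⁹.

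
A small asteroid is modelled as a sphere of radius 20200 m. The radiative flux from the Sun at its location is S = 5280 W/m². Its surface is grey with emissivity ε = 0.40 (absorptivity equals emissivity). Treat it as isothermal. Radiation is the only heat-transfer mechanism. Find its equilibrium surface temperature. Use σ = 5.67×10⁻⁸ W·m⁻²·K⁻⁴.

T ≈ 391 K

At equilibrium, absorbed power = emitted power.
Absorbing cross-section = πr² = 1.282×10⁹ m²; emitting surface = 4πr² = 5.128×10⁹ m² (ratio 4).
εS·A_cross = εσ·A_surf·T⁴  ⇒  T⁴ = S/(4σ)   (ε cancels).
T⁴ = 5280/(4·5.67×10⁻⁸) = 2.328×10¹⁰ K⁴.
T = (2.328×10¹⁰)^(1/4).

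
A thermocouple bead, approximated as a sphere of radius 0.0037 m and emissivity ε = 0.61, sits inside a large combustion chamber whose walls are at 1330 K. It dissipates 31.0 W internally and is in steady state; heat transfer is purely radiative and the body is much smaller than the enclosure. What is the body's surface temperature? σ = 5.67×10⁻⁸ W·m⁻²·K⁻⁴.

For a small grey body in a large enclosure, net radiated power = εσA(T⁴ − T_w⁴).
Steady state: P = εσA(T⁴ − T_w⁴) with A = 4πr² = 1.720×10⁻⁴ m².
T⁴ = P/(εσA) + T_w⁴ = 31.0/(0.61·5.67×10⁻⁸·1.720×10⁻⁴) + (1330)⁴
    = 5.210×10¹² + 3.129×10¹² = 8.339×10¹² K⁴.

T ≈ 1700 K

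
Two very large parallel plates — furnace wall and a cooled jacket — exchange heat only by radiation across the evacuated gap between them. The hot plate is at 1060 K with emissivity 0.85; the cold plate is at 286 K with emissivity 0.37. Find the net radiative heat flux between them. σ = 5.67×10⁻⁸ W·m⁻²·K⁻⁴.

q ≈ 24700 W/m²

For two infinite grey parallel plates, q = σ(T₁⁴ − T₂⁴)/(1/ε₁ + 1/ε₂ − 1).
T₁⁴ − T₂⁴ = 1.262×10¹² − 6.691×10⁹ = 1.256×10¹² K⁴.
1/ε₁ + 1/ε₂ − 1 = 1.176 + 2.703 − 1 = 2.879.
q = 5.67×10⁻⁸ × 1.256×10¹² / 2.879.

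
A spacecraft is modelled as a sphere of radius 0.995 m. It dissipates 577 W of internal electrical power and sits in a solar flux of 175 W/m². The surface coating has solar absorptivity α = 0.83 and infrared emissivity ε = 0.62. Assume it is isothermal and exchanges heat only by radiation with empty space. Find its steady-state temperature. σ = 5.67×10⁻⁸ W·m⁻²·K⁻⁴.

T ≈ 220 K

At steady state, absorbed solar power + internal power = radiated power.
Absorbed: α·S·A_cross = 0.83·175·3.110 = 451.8 W (cross-section πr²).
Total input = 451.8 + 577 = 1029 W.
Radiated: εσ·A_surf·T⁴ with A_surf = 4πr² = 12.44 m².
T⁴ = 1029/(0.62·5.67×10⁻⁸·12.44) = 2.352×10⁹ K⁴.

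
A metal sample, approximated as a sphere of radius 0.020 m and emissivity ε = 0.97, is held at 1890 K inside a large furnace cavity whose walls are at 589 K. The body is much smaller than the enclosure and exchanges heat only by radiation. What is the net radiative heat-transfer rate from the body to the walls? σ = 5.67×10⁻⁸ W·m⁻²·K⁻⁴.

For a small grey body in a large enclosure: P_net = εσA(T_body⁴ − T_wall⁴).
A = 4πr² = 0.005027 m²; T_body⁴ − T_wall⁴ = 1.276×10¹³ − 1.204×10¹¹ = 1.264×10¹³ K⁴.
|P_net| = 0.97·5.67×10⁻⁸·0.005027·1.264×10¹³.

P_net ≈ 3490 W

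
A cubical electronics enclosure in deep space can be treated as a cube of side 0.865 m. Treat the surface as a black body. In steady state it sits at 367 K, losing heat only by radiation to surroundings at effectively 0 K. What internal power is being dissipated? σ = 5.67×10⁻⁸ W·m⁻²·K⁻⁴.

Steady state: P = εσA T⁴.
A = 6L² = 4.489 m²; T⁴ = (367)⁴ = 1.814×10¹⁰ K⁴.
P = 1.0 × 5.67×10⁻⁸ × 4.489 × 1.814×10¹⁰.

P ≈ 4620 W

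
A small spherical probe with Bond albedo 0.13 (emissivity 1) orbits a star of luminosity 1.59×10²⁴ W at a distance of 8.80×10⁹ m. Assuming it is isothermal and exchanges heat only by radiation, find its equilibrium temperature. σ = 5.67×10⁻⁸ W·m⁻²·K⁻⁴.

First find the stellar flux at distance d: S = L/(4πd²) = 1.59×10²⁴/(4π·(8.80×10⁹)²) = 1634 W/m².
For an isothermal sphere, absorbed (1−a)S·πr² = emitted σ·4πr²·T⁴, so T⁴ = (1−a)S/(4σ).
T⁴ = 0.870·1634/(4·5.67×10⁻⁸) = 6.268×10⁹ K⁴.

T ≈ 281 K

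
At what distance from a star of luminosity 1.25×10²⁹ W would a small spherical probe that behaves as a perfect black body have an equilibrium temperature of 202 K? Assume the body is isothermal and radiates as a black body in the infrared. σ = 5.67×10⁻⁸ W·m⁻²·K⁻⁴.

d ≈ 5.13×10¹² m

For an isothermal black-emitting sphere, (1−a)S·πr² = σ·4πr²·T⁴ ⇒ S = 4σT⁴/(1−a).
S = 4·5.67×10⁻⁸·(202)⁴/1.00 = 377.6 W/m².
Flux falls as S = L/(4πd²), so d = √(L/(4πS)) = √(1.25×10²⁹/(4π·377.6)).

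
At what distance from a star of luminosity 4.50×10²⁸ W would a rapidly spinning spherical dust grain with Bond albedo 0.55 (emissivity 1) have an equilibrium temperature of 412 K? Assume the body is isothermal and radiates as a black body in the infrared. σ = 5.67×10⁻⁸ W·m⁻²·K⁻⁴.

d ≈ 4.97×10¹¹ m

For an isothermal black-emitting sphere, (1−a)S·πr² = σ·4πr²·T⁴ ⇒ S = 4σT⁴/(1−a).
S = 4·5.67×10⁻⁸·(412)⁴/0.450 = 14520 W/m².
Flux falls as S = L/(4πd²), so d = √(L/(4πS)) = √(4.50×10²⁸/(4π·14520)).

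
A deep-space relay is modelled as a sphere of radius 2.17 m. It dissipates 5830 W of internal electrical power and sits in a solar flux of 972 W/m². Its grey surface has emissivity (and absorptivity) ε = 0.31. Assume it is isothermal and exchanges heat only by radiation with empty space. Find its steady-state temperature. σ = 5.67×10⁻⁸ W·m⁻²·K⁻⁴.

At steady state, absorbed solar power + internal power = radiated power.
Absorbed: α·S·A_cross = 0.31·972·14.79 = 4458 W (cross-section πr²).
Total input = 4458 + 5830 = 10290 W.
Radiated: εσ·A_surf·T⁴ with A_surf = 4πr² = 59.17 m².
T⁴ = 10290/(0.31·5.67×10⁻⁸·59.17) = 9.891×10⁹ K⁴.

T ≈ 315 K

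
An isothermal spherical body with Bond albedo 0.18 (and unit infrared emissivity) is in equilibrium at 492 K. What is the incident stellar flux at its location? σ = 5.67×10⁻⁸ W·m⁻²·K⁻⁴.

S ≈ 16200 W/m²

(1−a)S·πr² = σ·4πr²·T⁴ ⇒ S = 4σT⁴/(1−a).
S = 4·5.67×10⁻⁸·5.859×10¹⁰/0.820.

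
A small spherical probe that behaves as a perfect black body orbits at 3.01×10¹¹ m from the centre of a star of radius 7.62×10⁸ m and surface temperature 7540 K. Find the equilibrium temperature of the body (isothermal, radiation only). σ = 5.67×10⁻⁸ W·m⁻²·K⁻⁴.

The star's surface emits σT_*⁴; at distance d the flux is S = σT_*⁴(R_*/d)².
S = 5.67×10⁻⁸·(7540)⁴·(7.62×10⁸/3.01×10¹¹)² = 1174 W/m².
For an isothermal sphere T⁴ = (1−a)S/(4σ) = 5.178×10⁹ K⁴.

T ≈ 268 K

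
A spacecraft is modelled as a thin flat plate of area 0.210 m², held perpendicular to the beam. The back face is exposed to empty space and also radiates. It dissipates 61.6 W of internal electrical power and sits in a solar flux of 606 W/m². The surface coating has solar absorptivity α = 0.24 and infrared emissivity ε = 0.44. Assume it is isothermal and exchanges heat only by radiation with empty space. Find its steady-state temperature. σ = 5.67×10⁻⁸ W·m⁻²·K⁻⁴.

At steady state, absorbed solar power + internal power = radiated power.
Absorbed: α·S·A_cross = 0.24·606·0.2100 = 30.54 W (cross-section A).
Total input = 30.54 + 61.6 = 92.14 W.
Radiated: εσ·A_surf·T⁴ with A_surf = 2A = 0.4200 m².
T⁴ = 92.14/(0.44·5.67×10⁻⁸·0.4200) = 8.794×10⁹ K⁴.

T ≈ 306 K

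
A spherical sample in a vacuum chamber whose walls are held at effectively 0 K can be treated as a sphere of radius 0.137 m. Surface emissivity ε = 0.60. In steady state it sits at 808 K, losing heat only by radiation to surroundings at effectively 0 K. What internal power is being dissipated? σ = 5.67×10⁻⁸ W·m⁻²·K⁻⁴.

Steady state: P = εσA T⁴.
A = 4πr² = 0.2359 m²; T⁴ = (808)⁴ = 4.262×10¹¹ K⁴.
P = 0.60 × 5.67×10⁻⁸ × 0.2359 × 4.262×10¹¹.

P ≈ 3420 W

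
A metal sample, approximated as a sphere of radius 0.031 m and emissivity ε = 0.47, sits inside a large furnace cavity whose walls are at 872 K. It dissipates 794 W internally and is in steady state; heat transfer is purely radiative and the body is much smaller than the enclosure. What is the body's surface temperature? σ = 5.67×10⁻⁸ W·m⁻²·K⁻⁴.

T ≈ 1320 K

For a small grey body in a large enclosure, net radiated power = εσA(T⁴ − T_w⁴).
Steady state: P = εσA(T⁴ − T_w⁴) with A = 4πr² = 0.01208 m².
T⁴ = P/(εσA) + T_w⁴ = 794/(0.47·5.67×10⁻⁸·0.01208) + (872)⁴
    = 2.467×10¹² + 5.782×10¹¹ = 3.045×10¹² K⁴.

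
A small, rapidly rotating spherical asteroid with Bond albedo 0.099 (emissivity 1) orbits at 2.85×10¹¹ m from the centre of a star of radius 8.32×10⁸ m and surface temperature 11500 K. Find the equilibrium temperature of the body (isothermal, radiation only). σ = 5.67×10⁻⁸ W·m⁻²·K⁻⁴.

The star's surface emits σT_*⁴; at distance d the flux is S = σT_*⁴(R_*/d)².
S = 5.67×10⁻⁸·(11500)⁴·(8.32×10⁸/2.85×10¹¹)² = 8451 W/m².
For an isothermal sphere T⁴ = (1−a)S/(4σ) = 3.357×10¹⁰ K⁴.

T ≈ 428 K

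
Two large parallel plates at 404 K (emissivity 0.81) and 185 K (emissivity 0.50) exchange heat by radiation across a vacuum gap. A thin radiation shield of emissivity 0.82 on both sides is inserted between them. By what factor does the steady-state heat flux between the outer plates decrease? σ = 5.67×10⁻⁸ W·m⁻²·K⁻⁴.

Without shield: q₀ = σΔ(T⁴)/(1/ε₁+1/ε₂−1) with denominator 2.235.
With shield the two gaps are in series; the resistances add: (1/ε₁+1/ε_s−1)+(1/ε_s+1/ε₂−1) = 1.454+2.220 = 3.674.
Heat-flux ratio q₀/q = 3.674/2.235.

factor ≈ 1.64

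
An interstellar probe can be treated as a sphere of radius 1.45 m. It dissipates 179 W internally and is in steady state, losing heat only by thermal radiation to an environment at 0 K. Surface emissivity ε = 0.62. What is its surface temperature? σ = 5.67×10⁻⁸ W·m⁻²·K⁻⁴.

Steady state: internal power = radiated power, P = εσA T⁴.
Radiating area A = 4πr² = 26.42 m².
T⁴ = P/(εσA) = 179/(0.62·5.67×10⁻⁸·26.42) = 1.927×10⁸ K⁴.
T = (1.927×10⁸)^(1/4).

T ≈ 118 K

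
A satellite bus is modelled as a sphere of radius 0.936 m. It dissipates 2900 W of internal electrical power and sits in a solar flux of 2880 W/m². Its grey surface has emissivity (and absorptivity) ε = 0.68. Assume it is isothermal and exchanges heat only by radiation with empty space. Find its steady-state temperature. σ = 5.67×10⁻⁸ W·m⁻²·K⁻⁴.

At steady state, absorbed solar power + internal power = radiated power.
Absorbed: α·S·A_cross = 0.68·2880·2.752 = 5390 W (cross-section πr²).
Total input = 5390 + 2900 = 8290 W.
Radiated: εσ·A_surf·T⁴ with A_surf = 4πr² = 11.01 m².
T⁴ = 8290/(0.68·5.67×10⁻⁸·11.01) = 1.953×10¹⁰ K⁴.

T ≈ 374 K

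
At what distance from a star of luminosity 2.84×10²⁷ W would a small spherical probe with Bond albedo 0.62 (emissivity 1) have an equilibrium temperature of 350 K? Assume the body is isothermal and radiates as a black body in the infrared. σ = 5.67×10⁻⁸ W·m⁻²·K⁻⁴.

For an isothermal black-emitting sphere, (1−a)S·πr² = σ·4πr²·T⁴ ⇒ S = 4σT⁴/(1−a).
S = 4·5.67×10⁻⁸·(350)⁴/0.380 = 8956 W/m².
Flux falls as S = L/(4πd²), so d = √(L/(4πS)) = √(2.84×10²⁷/(4π·8956)).

d ≈ 1.59×10¹¹ m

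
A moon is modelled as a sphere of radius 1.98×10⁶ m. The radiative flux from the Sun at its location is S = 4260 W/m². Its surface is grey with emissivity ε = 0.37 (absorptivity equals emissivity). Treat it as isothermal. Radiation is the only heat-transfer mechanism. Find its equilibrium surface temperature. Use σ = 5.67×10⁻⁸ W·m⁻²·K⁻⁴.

At equilibrium, absorbed power = emitted power.
Absorbing cross-section = πr² = 1.232×10¹³ m²; emitting surface = 4πr² = 4.927×10¹³ m² (ratio 4).
εS·A_cross = εσ·A_surf·T⁴  ⇒  T⁴ = S/(4σ)   (ε cancels).
T⁴ = 4260/(4·5.67×10⁻⁸) = 1.878×10¹⁰ K⁴.
T = (1.878×10¹⁰)^(1/4).

T ≈ 370 K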